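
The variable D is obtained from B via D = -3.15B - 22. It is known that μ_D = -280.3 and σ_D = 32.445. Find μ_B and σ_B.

From D = -3.15B - 22: μ_D = a·μ_B + b, so μ_B = (μ_D − b)/a = (-280.3 − (-22))/(-3.15) = 82.
σ_D = |a|·σ_B, so σ_B = 32.445/|-3.15| = 10.3.

μ_B = 82, σ_B = 10.3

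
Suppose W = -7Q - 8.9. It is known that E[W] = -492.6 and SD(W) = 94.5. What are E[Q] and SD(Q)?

From W = -7Q - 8.9: E[W] = a·E[Q] + b, so E[Q] = (E[W] − b)/a = (-492.6 − (-8.9))/(-7) = 69.1.
SD(W) = |a|·SD(Q), so SD(Q) = 94.5/|-7| = 13.5.

E[Q] = 69.1, SD(Q) = 13.5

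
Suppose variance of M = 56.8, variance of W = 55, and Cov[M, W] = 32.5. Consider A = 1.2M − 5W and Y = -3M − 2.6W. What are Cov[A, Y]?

By bilinearity, Cov[A, Y] = ac·variance of M + bd·variance of W + (ad+bc)·Cov[M, W], with a=1.2, b=-5, c=-3, d=-2.6.
ac·variance of M = 1.2·(-3)·56.8 = -204.48
bd·variance of W = (-5)·(-2.6)·55 = 715
(ad+bc)·Cov[M, W] = (11.88)·32.5 = 386.1
Cov[A, Y] = -204.48 + 715 + 386.1 = 896.62.

Cov[A, Y] = 896.62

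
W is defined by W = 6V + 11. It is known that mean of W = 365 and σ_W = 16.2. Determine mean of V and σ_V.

mean of V = 59, σ_V = 2.7

From W = 6V + 11: mean of W = a·mean of V + b, so mean of V = (mean of W − b)/a = (365 − 11)/6 = 59.
σ_W = |a|·σ_V, so σ_V = 16.2/|6| = 2.7.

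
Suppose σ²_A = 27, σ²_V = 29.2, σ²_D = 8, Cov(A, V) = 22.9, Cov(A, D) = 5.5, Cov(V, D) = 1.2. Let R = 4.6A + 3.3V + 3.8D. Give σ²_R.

σ²_R = 1922.448

σ²_R = a²·σ²_A + b²·σ²_V + c²·σ²_D + 2ab·Cov(A, V) + 2ac·Cov(A, D) + 2bc·Cov(V, D), with a = 4.6, b = 3.3, c = 3.8.
= 571.32 + 317.988 + 115.52 + 695.244 + 192.28 + 30.096
= 1922.448.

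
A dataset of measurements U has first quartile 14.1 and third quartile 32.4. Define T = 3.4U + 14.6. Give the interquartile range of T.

IQR of U = Q3 − Q1 = 32.4 − 14.1 = 18.3.
Under T = aU + b, IQR(T) = |a|·IQR(U) = |3.4|·18.3 = 62.22 (shifts cancel; spread scales by |a|).

IQR(T) = 62.22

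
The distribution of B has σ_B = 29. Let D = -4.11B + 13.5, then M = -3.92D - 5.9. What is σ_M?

σ_M = 467.2248

σ_D = |-4.11|·29 = 119.19.
σ_M = |-3.92|·119.19 = 467.2248.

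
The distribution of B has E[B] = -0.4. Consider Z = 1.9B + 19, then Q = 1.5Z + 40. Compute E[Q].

E[Z] = 1.9·(-0.4) + 19 = 18.24.
E[Q] = 1.5·18.24 + 40 = 67.36.

E[Q] = 67.36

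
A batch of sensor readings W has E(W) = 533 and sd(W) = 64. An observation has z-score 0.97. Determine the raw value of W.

W = 595.08

W = E(W) + z·sd(W) = 533 + 0.97·64 = 595.08.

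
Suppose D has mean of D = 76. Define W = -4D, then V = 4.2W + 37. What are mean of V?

mean of W = (-4)·76 = -304.
mean of V = 4.2·(-304) + 37 = -1239.8.

mean of V = -1239.8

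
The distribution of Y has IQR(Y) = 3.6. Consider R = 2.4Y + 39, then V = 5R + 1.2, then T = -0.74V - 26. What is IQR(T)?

IQR(T) = 31.968

IQR(R) = |2.4|·3.6 = 8.64.
IQR(V) = |5|·8.64 = 43.2.
IQR(T) = |-0.74|·43.2 = 31.968.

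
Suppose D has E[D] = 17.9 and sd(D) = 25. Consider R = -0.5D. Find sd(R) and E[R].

sd(R) = 12.5, E[R] = -8.95

R = -0.5D is linear with a = -0.5, b = 0.
sd(R) = |a|·sd(D) = |-0.5|·25 = 12.5.
E[R] = a·E[D] + b = (-0.5)·17.9 = -8.95.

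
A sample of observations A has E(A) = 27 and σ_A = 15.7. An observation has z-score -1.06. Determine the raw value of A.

A = E(A) + z·σ_A = 27 + (-1.06)·15.7 = 10.358.

A = 10.358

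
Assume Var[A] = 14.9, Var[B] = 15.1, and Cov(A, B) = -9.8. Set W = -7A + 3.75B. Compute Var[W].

Var[W] = a²·Var[A] + b²·Var[B] + 2ab·Cov(A, B) with a = -7, b = 3.75.
= (-7)²·14.9 + 3.75²·15.1 + 2·(-7)·3.75·(-9.8)
= 730.1 + 212.34375 + 514.5 = 1456.94375.

Var[W] = 1456.94375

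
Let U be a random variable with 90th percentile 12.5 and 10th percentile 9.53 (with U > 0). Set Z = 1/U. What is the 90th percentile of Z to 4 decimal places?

1/U is decreasing on U > 0, so percentile order reverses: P_{90}(Z) uses P_{10}(U) = 9.53.
P_{90}(Z) = 1/9.53 ≈ 0.1049.

90th percentile of Z = 0.1049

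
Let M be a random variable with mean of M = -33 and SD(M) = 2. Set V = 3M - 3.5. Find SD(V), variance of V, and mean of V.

V = 3M - 3.5 is linear with a = 3, b = -3.5.
SD(V) = |a|·SD(M) = |3|·2 = 6.
variance of M = 2² = 4.
variance of V = a²·variance of M = 3²·4 = 36 (the additive constant -3.5 does not affect variance).
mean of V = a·mean of M + b = 3·(-33) + (-3.5) = -102.5.

SD(V) = 6, variance of V = 36, mean of V = -102.5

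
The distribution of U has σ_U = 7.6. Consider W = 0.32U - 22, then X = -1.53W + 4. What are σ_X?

σ_X = 3.72096

σ_W = |0.32|·7.6 = 2.432.
σ_X = |-1.53|·2.432 = 3.72096.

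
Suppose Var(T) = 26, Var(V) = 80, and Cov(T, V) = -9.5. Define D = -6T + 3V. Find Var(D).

Var(D) = a²·Var(T) + b²·Var(V) + 2ab·Cov(T, V) with a = -6, b = 3.
= (-6)²·26 + 3²·80 + 2·(-6)·3·(-9.5)
= 936 + 720 + 342 = 1998.

Var(D) = 1998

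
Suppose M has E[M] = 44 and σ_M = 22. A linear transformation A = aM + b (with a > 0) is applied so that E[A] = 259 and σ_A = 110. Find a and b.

a = 5, b = 39

σ_A = a·σ_M (a > 0), so a = 110/22 = 5.
E[A] = a·E[M] + b, so b = 259 − 5·44 = 39.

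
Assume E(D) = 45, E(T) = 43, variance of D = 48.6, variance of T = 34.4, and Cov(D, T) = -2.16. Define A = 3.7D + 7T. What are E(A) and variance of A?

E(A) = 3.7·E(D) + 7·E(T) = 3.7·45 + 7·43 = 467.5.
variance of A = a²·variance of D + b²·variance of T + 2ab·Cov(D, T) with a = 3.7, b = 7.
= 3.7²·48.6 + 7²·34.4 + 2·3.7·7·(-2.16)
= 665.334 + 1685.6 + (-111.888) = 2239.046.

E(A) = 467.5, variance of A = 2239.046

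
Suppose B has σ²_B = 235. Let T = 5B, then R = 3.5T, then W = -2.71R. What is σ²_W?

σ²_T = 5²·235 = 5875.
σ²_R = 3.5²·5875 = 71968.75.
σ²_W = (-2.71)²·71968.75 = 528545.696875.

σ²_W = 528545.696875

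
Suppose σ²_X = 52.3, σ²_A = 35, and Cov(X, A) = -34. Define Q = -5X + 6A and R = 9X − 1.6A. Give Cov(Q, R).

Cov(Q, R) = -4797.5

By bilinearity, Cov(Q, R) = ac·σ²_X + bd·σ²_A + (ad+bc)·Cov(X, A), with a=-5, b=6, c=9, d=-1.6.
ac·σ²_X = (-5)·9·52.3 = -2353.5
bd·σ²_A = 6·(-1.6)·35 = -336
(ad+bc)·Cov(X, A) = (62)·(-34) = -2108
Cov(Q, R) = -2353.5 + (-336) + (-2108) = -4797.5.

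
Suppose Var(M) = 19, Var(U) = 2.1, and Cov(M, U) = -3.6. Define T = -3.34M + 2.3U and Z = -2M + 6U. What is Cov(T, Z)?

By bilinearity, Cov(T, Z) = ac·Var(M) + bd·Var(U) + (ad+bc)·Cov(M, U), with a=-3.34, b=2.3, c=-2, d=6.
ac·Var(M) = (-3.34)·(-2)·19 = 126.92
bd·Var(U) = 2.3·6·2.1 = 28.98
(ad+bc)·Cov(M, U) = (-24.64)·(-3.6) = 88.704
Cov(T, Z) = 126.92 + 28.98 + 88.704 = 244.604.

Cov(T, Z) = 244.604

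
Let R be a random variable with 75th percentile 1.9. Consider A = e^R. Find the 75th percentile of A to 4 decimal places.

e^R is increasing, so P_{75}(A) = g(P_{75}(R)) ≈ 6.6859.

75th percentile of A = 6.6859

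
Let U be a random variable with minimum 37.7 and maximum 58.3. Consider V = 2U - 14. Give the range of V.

Range(V) = 41.2

Range of U = 58.3 − 37.7 = 20.6.
Range(V) = |a|·Range(U) = |2|·20.6 = 41.2.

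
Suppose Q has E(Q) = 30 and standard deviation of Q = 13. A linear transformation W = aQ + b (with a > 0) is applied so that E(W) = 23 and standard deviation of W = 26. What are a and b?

standard deviation of W = a·standard deviation of Q (a > 0), so a = 26/13 = 2.
E(W) = a·E(Q) + b, so b = 23 − 2·30 = -37.

a = 2, b = -37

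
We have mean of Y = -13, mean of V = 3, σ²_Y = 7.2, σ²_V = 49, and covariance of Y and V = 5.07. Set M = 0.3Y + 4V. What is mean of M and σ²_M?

mean of M = 0.3·mean of Y + 4·mean of V = 0.3·(-13) + 4·3 = 8.1.
σ²_M = a²·σ²_Y + b²·σ²_V + 2ab·covariance of Y and V with a = 0.3, b = 4.
= 0.3²·7.2 + 4²·49 + 2·0.3·4·5.07
= 0.648 + 784 + 12.168 = 796.816.

mean of M = 8.1, σ²_M = 796.816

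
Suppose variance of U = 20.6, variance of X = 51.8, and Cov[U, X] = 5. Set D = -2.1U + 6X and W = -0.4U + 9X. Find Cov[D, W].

Cov[D, W] = 2708.004

By bilinearity, Cov[D, W] = ac·variance of U + bd·variance of X + (ad+bc)·Cov[U, X], with a=-2.1, b=6, c=-0.4, d=9.
ac·variance of U = (-2.1)·(-0.4)·20.6 = 17.304
bd·variance of X = 6·9·51.8 = 2797.2
(ad+bc)·Cov[U, X] = (-21.3)·5 = -106.5
Cov[D, W] = 17.304 + 2797.2 + (-106.5) = 2708.004.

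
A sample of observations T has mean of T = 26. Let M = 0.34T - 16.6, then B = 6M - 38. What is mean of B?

mean of M = 0.34·26 + (-16.6) = -7.76.
mean of B = 6·(-7.76) + (-38) = -84.56.

mean of B = -84.56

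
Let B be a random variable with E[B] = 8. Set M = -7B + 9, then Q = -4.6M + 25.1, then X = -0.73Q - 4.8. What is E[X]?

E[M] = (-7)·8 + 9 = -47.
E[Q] = (-4.6)·(-47) + 25.1 = 241.3.
E[X] = (-0.73)·241.3 + (-4.8) = -180.949.

E[X] = -180.949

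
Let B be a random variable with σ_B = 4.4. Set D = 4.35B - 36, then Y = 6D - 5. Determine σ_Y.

σ_Y = 114.84

σ_D = |4.35|·4.4 = 19.14.
σ_Y = |6|·19.14 = 114.84.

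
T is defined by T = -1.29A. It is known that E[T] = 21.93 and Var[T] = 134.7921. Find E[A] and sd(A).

E[A] = -17, sd(A) = 9

From T = -1.29A: E[T] = a·E[A] + b, so E[A] = (E[T] − b)/a = (21.93 − 0)/(-1.29) = -17.
sd(T) = √134.7921 = 11.61.
sd(T) = |a|·sd(A), so sd(A) = 11.61/|-1.29| = 9.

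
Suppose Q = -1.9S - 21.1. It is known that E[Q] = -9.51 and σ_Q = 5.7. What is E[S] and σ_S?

From Q = -1.9S - 21.1: E[Q] = a·E[S] + b, so E[S] = (E[Q] − b)/a = (-9.51 − (-21.1))/(-1.9) = -6.1.
σ_Q = |a|·σ_S, so σ_S = 5.7/|-1.9| = 3.

E[S] = -6.1, σ_S = 3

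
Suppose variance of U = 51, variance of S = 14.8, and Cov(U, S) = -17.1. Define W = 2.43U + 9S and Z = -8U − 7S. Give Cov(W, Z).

Cov(W, Z) = -401.769

By bilinearity, Cov(W, Z) = ac·variance of U + bd·variance of S + (ad+bc)·Cov(U, S), with a=2.43, b=9, c=-8, d=-7.
ac·variance of U = 2.43·(-8)·51 = -991.44
bd·variance of S = 9·(-7)·14.8 = -932.4
(ad+bc)·Cov(U, S) = (-89.01)·(-17.1) = 1522.071
Cov(W, Z) = -991.44 + (-932.4) + 1522.071 = -401.769.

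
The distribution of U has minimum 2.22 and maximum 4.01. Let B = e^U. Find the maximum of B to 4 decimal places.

e^U is increasing on this domain, so max(B) comes from max(U) = 4.01: max(B) = exp(4.01) ≈ 55.1469.

max(B) = 55.1469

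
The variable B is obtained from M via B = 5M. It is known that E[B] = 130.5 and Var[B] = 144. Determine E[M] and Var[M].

From B = 5M: E[B] = a·E[M] + b, so E[M] = (E[B] − b)/a = (130.5 − 0)/5 = 26.1.
Var[B] = a²·Var[M], so Var[M] = 144/5² = 5.76.

E[M] = 26.1, Var[M] = 5.76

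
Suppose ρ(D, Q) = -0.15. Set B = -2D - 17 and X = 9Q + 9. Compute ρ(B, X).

Linear rescalings preserve |correlation|; the slopes -2 and 9 have opposite signs, so the correlation flips sign: ρ(B, X) = −ρ(D, Q) = 0.15.

ρ(B, X) = 0.15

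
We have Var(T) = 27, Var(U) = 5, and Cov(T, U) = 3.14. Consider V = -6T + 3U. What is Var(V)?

Var(V) = a²·Var(T) + b²·Var(U) + 2ab·Cov(T, U) with a = -6, b = 3.
= (-6)²·27 + 3²·5 + 2·(-6)·3·3.14
= 972 + 45 + (-113.04) = 903.96.

Var(V) = 903.96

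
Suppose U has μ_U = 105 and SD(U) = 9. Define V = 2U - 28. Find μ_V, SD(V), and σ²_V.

V = 2U - 28 is linear with a = 2, b = -28.
μ_V = a·μ_U + b = 2·105 + (-28) = 182.
SD(V) = |a|·SD(U) = |2|·9 = 18.
σ²_U = 9² = 81.
σ²_V = a²·σ²_U = 2²·81 = 324 (the additive constant -28 does not affect variance).

μ_V = 182, SD(V) = 18, σ²_V = 324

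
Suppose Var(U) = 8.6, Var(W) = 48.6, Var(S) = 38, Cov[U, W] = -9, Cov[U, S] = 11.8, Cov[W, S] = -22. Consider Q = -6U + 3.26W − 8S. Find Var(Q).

Var(Q) = a²·Var(U) + b²·Var(W) + c²·Var(S) + 2ab·Cov[U, W] + 2ac·Cov[U, S] + 2bc·Cov[W, S], with a = -6, b = 3.26, c = -8.
= 309.6 + 516.50136 + 2432 + 352.08 + 1132.8 + 1147.52
= 5890.50136.

Var(Q) = 5890.50136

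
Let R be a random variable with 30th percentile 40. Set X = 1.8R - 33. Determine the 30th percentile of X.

30th percentile of X = 39

Since a = 1.8 > 0 the transformation is increasing, so the 30th percentile of X = a·(P_{30} of R) + b = 1.8·40 + (-33) = 39.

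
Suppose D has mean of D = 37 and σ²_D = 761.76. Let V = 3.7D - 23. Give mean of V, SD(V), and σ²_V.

V = 3.7D - 23 is linear with a = 3.7, b = -23.
mean of V = a·mean of D + b = 3.7·37 + (-23) = 113.9.
SD(D) = √761.76 = 27.6.
SD(V) = |a|·SD(D) = |3.7|·27.6 = 102.12.
σ²_V = a²·σ²_D = 3.7²·761.76 = 10428.4944 (the additive constant -23 does not affect variance).

mean of V = 113.9, SD(V) = 102.12, σ²_V = 10428.4944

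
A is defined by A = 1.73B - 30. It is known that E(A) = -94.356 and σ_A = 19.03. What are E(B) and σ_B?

E(B) = -37.2, σ_B = 11

From A = 1.73B - 30: E(A) = a·E(B) + b, so E(B) = (E(A) − b)/a = (-94.356 − (-30))/1.73 = -37.2.
σ_A = |a|·σ_B, so σ_B = 19.03/|1.73| = 11.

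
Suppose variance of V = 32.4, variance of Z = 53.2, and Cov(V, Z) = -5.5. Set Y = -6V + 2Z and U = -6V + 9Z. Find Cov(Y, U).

By bilinearity, Cov(Y, U) = ac·variance of V + bd·variance of Z + (ad+bc)·Cov(V, Z), with a=-6, b=2, c=-6, d=9.
ac·variance of V = (-6)·(-6)·32.4 = 1166.4
bd·variance of Z = 2·9·53.2 = 957.6
(ad+bc)·Cov(V, Z) = (-66)·(-5.5) = 363
Cov(Y, U) = 1166.4 + 957.6 + 363 = 2487.

Cov(Y, U) = 2487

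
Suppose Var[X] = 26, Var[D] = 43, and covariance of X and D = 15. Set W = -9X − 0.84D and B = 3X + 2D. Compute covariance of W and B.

covariance of W and B = -1082.04

By bilinearity, covariance of W and B = ac·Var[X] + bd·Var[D] + (ad+bc)·covariance of X and D, with a=-9, b=-0.84, c=3, d=2.
ac·Var[X] = (-9)·3·26 = -702
bd·Var[D] = (-0.84)·2·43 = -72.24
(ad+bc)·covariance of X and D = (-20.52)·15 = -307.8
covariance of W and B = -702 + (-72.24) + (-307.8) = -1082.04.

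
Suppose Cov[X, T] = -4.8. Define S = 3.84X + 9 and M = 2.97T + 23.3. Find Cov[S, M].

Cov[S, M] = a·c·Cov[X, T] = 3.84·2.97·(-4.8) = -54.74304. Additive constants drop out.

Cov[S, M] = -54.74304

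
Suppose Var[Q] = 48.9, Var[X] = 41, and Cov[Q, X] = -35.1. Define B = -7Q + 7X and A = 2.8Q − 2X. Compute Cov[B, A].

Cov[B, A] = -2711.8

By bilinearity, Cov[B, A] = ac·Var[Q] + bd·Var[X] + (ad+bc)·Cov[Q, X], with a=-7, b=7, c=2.8, d=-2.
ac·Var[Q] = (-7)·2.8·48.9 = -958.44
bd·Var[X] = 7·(-2)·41 = -574
(ad+bc)·Cov[Q, X] = (33.6)·(-35.1) = -1179.36
Cov[B, A] = -958.44 + (-574) + (-1179.36) = -2711.8.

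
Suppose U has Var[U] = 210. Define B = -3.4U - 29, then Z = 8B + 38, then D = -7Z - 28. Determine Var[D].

Var[D] = 7612953.6

Var[B] = (-3.4)²·210 = 2427.6.
Var[Z] = 8²·2427.6 = 155366.4.
Var[D] = (-7)²·155366.4 = 7612953.6.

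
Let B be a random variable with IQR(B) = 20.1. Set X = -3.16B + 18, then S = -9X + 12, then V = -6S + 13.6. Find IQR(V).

IQR(V) = 3429.864

IQR(X) = |-3.16|·20.1 = 63.516.
IQR(S) = |-9|·63.516 = 571.644.
IQR(V) = |-6|·571.644 = 3429.864.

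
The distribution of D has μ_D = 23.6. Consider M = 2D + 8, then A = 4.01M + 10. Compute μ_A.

μ_A = 231.352

μ_M = 2·23.6 + 8 = 55.2.
μ_A = 4.01·55.2 + 10 = 231.352.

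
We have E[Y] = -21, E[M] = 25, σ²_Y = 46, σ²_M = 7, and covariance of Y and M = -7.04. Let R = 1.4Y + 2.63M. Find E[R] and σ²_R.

E[R] = 1.4·E[Y] + 2.63·E[M] = 1.4·(-21) + 2.63·25 = 36.35.
σ²_R = a²·σ²_Y + b²·σ²_M + 2ab·covariance of Y and M with a = 1.4, b = 2.63.
= 1.4²·46 + 2.63²·7 + 2·1.4·2.63·(-7.04)
= 90.16 + 48.4183 + (-51.84256) = 86.73574.

E[R] = 36.35, σ²_R = 86.73574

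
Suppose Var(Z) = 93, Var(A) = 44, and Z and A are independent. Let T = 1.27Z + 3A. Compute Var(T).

Var(T) = 545.9997

Var(T) = a²·Var(Z) + b²·Var(A) + 2ab·Cov(Z, A) with a = 1.27, b = 3.
Independence gives Cov(Z, A) = 0.
= 1.27²·93 + 3²·44 + 2·1.27·3·0
= 149.9997 + 396 + 0 = 545.9997.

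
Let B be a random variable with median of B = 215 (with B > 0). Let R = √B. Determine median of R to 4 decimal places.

√B is monotone on this domain, so median of R = √(215) ≈ 14.6629.

median of R = 14.6629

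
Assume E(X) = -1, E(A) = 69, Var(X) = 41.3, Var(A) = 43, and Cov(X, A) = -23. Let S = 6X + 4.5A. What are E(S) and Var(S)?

E(S) = 304.5, Var(S) = 1115.55

E(S) = 6·E(X) + 4.5·E(A) = 6·(-1) + 4.5·69 = 304.5.
Var(S) = a²·Var(X) + b²·Var(A) + 2ab·Cov(X, A) with a = 6, b = 4.5.
= 6²·41.3 + 4.5²·43 + 2·6·4.5·(-23)
= 1486.8 + 870.75 + (-1242) = 1115.55.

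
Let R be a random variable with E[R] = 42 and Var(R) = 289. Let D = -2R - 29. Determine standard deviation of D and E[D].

D = -2R - 29 is linear with a = -2, b = -29.
standard deviation of R = √289 = 17.
standard deviation of D = |a|·standard deviation of R = |-2|·17 = 34.
E[D] = a·E[R] + b = (-2)·42 + (-29) = -113.

standard deviation of D = 34, E[D] = -113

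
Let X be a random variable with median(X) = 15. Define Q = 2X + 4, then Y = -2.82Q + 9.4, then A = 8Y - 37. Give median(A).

median(A) = -728.84

median(Q) = 2·15 + 4 = 34.
median(Y) = (-2.82)·34 + 9.4 = -86.48.
median(A) = 8·(-86.48) + (-37) = -728.84.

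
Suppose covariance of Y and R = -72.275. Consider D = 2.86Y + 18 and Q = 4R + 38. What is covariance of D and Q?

covariance of D and Q = -826.826

covariance of D and Q = a·c·covariance of Y and R = 2.86·4·(-72.275) = -826.826. Additive constants drop out.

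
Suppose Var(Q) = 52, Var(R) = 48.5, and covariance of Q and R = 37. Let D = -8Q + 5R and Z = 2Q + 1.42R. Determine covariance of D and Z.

By bilinearity, covariance of D and Z = ac·Var(Q) + bd·Var(R) + (ad+bc)·covariance of Q and R, with a=-8, b=5, c=2, d=1.42.
ac·Var(Q) = (-8)·2·52 = -832
bd·Var(R) = 5·1.42·48.5 = 344.35
(ad+bc)·covariance of Q and R = (-1.36)·37 = -50.32
covariance of D and Z = -832 + 344.35 + (-50.32) = -537.97.

covariance of D and Z = -537.97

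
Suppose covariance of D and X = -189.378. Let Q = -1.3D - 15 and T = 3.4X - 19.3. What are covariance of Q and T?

covariance of Q and T = a·c·covariance of D and X = (-1.3)·3.4·(-189.378) = 837.05076. Additive constants drop out.

covariance of Q and T = 837.05076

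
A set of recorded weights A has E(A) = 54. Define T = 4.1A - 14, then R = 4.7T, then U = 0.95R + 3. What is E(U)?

E(U) = 929.041

E(T) = 4.1·54 + (-14) = 207.4.
E(R) = 4.7·207.4 = 974.78.
E(U) = 0.95·974.78 + 3 = 929.041.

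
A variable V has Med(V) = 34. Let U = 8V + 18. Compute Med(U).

Med(U) = 290

A linear map preserves order up to sign, so Med(U) = a·Med(V) + b = 8·34 + 18 = 290.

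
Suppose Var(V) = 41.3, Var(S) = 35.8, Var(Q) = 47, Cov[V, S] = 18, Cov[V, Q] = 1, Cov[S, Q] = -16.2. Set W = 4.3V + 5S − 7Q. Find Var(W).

Var(W) = 5809.437

Var(W) = a²·Var(V) + b²·Var(S) + c²·Var(Q) + 2ab·Cov[V, S] + 2ac·Cov[V, Q] + 2bc·Cov[S, Q], with a = 4.3, b = 5, c = -7.
= 763.637 + 895 + 2303 + 774 + (-60.2) + 1134
= 5809.437.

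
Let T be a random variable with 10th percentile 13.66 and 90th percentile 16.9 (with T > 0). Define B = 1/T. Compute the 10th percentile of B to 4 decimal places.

1/T is decreasing on T > 0, so percentile order reverses: P_{10}(B) uses P_{90}(T) = 16.9.
P_{10}(B) = 1/16.9 ≈ 0.0592.

10th percentile of B = 0.0592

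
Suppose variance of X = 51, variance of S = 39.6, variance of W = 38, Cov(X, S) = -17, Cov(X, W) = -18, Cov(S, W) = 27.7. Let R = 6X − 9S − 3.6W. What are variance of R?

variance of R = 9944.64

variance of R = a²·variance of X + b²·variance of S + c²·variance of W + 2ab·Cov(X, S) + 2ac·Cov(X, W) + 2bc·Cov(S, W), with a = 6, b = -9, c = -3.6.
= 1836 + 3207.6 + 492.48 + 1836 + 777.6 + 1794.96
= 9944.64.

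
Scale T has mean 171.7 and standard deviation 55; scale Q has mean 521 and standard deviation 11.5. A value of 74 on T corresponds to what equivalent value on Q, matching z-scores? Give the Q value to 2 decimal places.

Q = 500.57

z = (74 − 171.7)/55 ≈ -1.7764.
Q = 521 + z·11.5 = 521 + (74 − 171.7)·11.5/55 ≈ 500.57.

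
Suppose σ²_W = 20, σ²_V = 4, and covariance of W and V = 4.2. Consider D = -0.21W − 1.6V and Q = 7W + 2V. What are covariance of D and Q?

covariance of D and Q = -91.004

By bilinearity, covariance of D and Q = ac·σ²_W + bd·σ²_V + (ad+bc)·covariance of W and V, with a=-0.21, b=-1.6, c=7, d=2.
ac·σ²_W = (-0.21)·7·20 = -29.4
bd·σ²_V = (-1.6)·2·4 = -12.8
(ad+bc)·covariance of W and V = (-11.62)·4.2 = -48.804
covariance of D and Q = -29.4 + (-12.8) + (-48.804) = -91.004.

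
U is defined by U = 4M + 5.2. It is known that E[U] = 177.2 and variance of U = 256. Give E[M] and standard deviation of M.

E[M] = 43, standard deviation of M = 4

From U = 4M + 5.2: E[U] = a·E[M] + b, so E[M] = (E[U] − b)/a = (177.2 − 5.2)/4 = 43.
standard deviation of U = √256 = 16.
standard deviation of U = |a|·standard deviation of M, so standard deviation of M = 16/|4| = 4.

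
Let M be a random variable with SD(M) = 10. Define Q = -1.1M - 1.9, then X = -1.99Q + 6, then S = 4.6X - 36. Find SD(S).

SD(S) = 100.694

SD(Q) = |-1.1|·10 = 11.
SD(X) = |-1.99|·11 = 21.89.
SD(S) = |4.6|·21.89 = 100.694.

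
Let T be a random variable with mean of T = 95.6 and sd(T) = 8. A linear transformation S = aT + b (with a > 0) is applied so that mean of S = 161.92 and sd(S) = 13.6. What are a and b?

a = 1.7, b = -0.6

sd(S) = a·sd(T) (a > 0), so a = 13.6/8 = 1.7.
mean of S = a·mean of T + b, so b = 161.92 − 1.7·95.6 = -0.6.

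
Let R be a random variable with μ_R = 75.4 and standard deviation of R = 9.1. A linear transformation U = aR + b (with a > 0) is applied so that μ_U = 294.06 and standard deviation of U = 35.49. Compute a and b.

a = 3.9, b = 0

standard deviation of U = a·standard deviation of R (a > 0), so a = 35.49/9.1 = 3.9.
μ_U = a·μ_R + b, so b = 294.06 − 3.9·75.4 = 0.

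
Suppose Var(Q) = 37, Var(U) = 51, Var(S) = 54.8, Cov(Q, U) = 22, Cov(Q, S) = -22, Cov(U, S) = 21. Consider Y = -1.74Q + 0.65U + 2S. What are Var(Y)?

Var(Y) = a²·Var(Q) + b²·Var(U) + c²·Var(S) + 2ab·Cov(Q, U) + 2ac·Cov(Q, S) + 2bc·Cov(U, S), with a = -1.74, b = 0.65, c = 2.
= 112.0212 + 21.5475 + 219.2 + (-49.764) + 153.12 + 54.6
= 510.7247.

Var(Y) = 510.7247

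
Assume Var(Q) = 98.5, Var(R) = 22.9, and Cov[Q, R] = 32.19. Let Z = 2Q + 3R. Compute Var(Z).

Var(Z) = 986.38

Var(Z) = a²·Var(Q) + b²·Var(R) + 2ab·Cov[Q, R] with a = 2, b = 3.
= 2²·98.5 + 3²·22.9 + 2·2·3·32.19
= 394 + 206.1 + 386.28 = 986.38.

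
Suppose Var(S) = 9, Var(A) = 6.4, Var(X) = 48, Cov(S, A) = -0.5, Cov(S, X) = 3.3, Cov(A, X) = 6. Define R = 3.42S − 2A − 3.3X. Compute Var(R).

Var(R) = a²·Var(S) + b²·Var(A) + c²·Var(X) + 2ab·Cov(S, A) + 2ac·Cov(S, X) + 2bc·Cov(A, X), with a = 3.42, b = -2, c = -3.3.
= 105.2676 + 25.6 + 522.72 + 6.84 + (-74.4876) + 79.2
= 665.14.

Var(R) = 665.14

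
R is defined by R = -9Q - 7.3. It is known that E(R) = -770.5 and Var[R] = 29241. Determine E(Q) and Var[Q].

E(Q) = 84.8, Var[Q] = 361

From R = -9Q - 7.3: E(R) = a·E(Q) + b, so E(Q) = (E(R) − b)/a = (-770.5 − (-7.3))/(-9) = 84.8.
Var[R] = a²·Var[Q], so Var[Q] = 29241/(-9)² = 361.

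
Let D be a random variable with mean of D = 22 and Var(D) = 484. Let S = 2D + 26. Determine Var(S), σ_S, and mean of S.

Var(S) = 1936, σ_S = 44, mean of S = 70

S = 2D + 26 is linear with a = 2, b = 26.
Var(S) = a²·Var(D) = 2²·484 = 1936 (the additive constant 26 does not affect variance).
σ_D = √484 = 22.
σ_S = |a|·σ_D = |2|·22 = 44.
mean of S = a·mean of D + b = 2·22 + 26 = 70.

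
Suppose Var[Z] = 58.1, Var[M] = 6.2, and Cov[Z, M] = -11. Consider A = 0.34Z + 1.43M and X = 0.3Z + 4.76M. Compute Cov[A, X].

Cov[A, X] = 25.60696

By bilinearity, Cov[A, X] = ac·Var[Z] + bd·Var[M] + (ad+bc)·Cov[Z, M], with a=0.34, b=1.43, c=0.3, d=4.76.
ac·Var[Z] = 0.34·0.3·58.1 = 5.9262
bd·Var[M] = 1.43·4.76·6.2 = 42.20216
(ad+bc)·Cov[Z, M] = (2.0474)·(-11) = -22.5214
Cov[A, X] = 5.9262 + 42.20216 + (-22.5214) = 25.60696.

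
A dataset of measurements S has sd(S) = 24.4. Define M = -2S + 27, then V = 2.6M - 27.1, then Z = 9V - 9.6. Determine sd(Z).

sd(M) = |-2|·24.4 = 48.8.
sd(V) = |2.6|·48.8 = 126.88.
sd(Z) = |9|·126.88 = 1141.92.

sd(Z) = 1141.92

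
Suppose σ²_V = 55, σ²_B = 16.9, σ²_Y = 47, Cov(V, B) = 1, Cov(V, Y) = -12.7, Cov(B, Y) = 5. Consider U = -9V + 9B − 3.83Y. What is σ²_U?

σ²_U = 5131.1003

σ²_U = a²·σ²_V + b²·σ²_B + c²·σ²_Y + 2ab·Cov(V, B) + 2ac·Cov(V, Y) + 2bc·Cov(B, Y), with a = -9, b = 9, c = -3.83.
= 4455 + 1368.9 + 689.4383 + (-162) + (-875.538) + (-344.7)
= 5131.1003.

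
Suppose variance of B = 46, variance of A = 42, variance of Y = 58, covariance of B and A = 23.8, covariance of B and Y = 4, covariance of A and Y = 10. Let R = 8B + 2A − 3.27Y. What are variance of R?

variance of R = a²·variance of B + b²·variance of A + c²·variance of Y + 2ab·covariance of B and A + 2ac·covariance of B and Y + 2bc·covariance of A and Y, with a = 8, b = 2, c = -3.27.
= 2944 + 168 + 620.1882 + 761.6 + (-209.28) + (-130.8)
= 4153.7082.

variance of R = 4153.7082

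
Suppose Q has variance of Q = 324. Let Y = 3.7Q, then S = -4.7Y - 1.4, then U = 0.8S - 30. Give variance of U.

variance of Y = 3.7²·324 = 4435.56.
variance of S = (-4.7)²·4435.56 = 97981.5204.
variance of U = 0.8²·97981.5204 = 62708.173056.

variance of U = 62708.173056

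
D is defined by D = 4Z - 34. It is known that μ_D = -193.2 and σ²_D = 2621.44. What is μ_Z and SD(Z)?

μ_Z = -39.8, SD(Z) = 12.8

From D = 4Z - 34: μ_D = a·μ_Z + b, so μ_Z = (μ_D − b)/a = (-193.2 − (-34))/4 = -39.8.
SD(D) = √2621.44 = 51.2.
SD(D) = |a|·SD(Z), so SD(Z) = 51.2/|4| = 12.8.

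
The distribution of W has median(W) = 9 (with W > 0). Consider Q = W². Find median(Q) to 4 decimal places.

median(Q) = 81

W² is monotone on this domain, so median(Q) = square(9) = 81.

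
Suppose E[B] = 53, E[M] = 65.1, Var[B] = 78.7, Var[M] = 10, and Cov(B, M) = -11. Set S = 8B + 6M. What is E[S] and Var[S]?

E[S] = 8·E[B] + 6·E[M] = 8·53 + 6·65.1 = 814.6.
Var[S] = a²·Var[B] + b²·Var[M] + 2ab·Cov(B, M) with a = 8, b = 6.
= 8²·78.7 + 6²·10 + 2·8·6·(-11)
= 5036.8 + 360 + (-1056) = 4340.8.

E[S] = 814.6, Var[S] = 4340.8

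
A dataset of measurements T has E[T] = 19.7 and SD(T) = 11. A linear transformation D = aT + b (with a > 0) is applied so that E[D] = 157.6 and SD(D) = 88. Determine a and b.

a = 8, b = 0

SD(D) = a·SD(T) (a > 0), so a = 88/11 = 8.
E[D] = a·E[T] + b, so b = 157.6 − 8·19.7 = 0.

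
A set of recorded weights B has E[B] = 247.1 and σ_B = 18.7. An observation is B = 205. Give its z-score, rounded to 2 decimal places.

z = (B − E[B]) / σ_B = (205 − 247.1) / 18.7 ≈ -2.25.

z = -2.25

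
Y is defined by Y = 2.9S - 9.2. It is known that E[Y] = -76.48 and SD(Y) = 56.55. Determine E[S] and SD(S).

E[S] = -23.2, SD(S) = 19.5

From Y = 2.9S - 9.2: E[Y] = a·E[S] + b, so E[S] = (E[Y] − b)/a = (-76.48 − (-9.2))/2.9 = -23.2.
SD(Y) = |a|·SD(S), so SD(S) = 56.55/|2.9| = 19.5.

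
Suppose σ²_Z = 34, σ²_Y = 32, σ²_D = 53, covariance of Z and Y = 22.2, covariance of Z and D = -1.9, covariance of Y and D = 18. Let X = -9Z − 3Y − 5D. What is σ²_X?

σ²_X = a²·σ²_Z + b²·σ²_Y + c²·σ²_D + 2ab·covariance of Z and Y + 2ac·covariance of Z and D + 2bc·covariance of Y and D, with a = -9, b = -3, c = -5.
= 2754 + 288 + 1325 + 1198.8 + (-171) + 540
= 5934.8.

σ²_X = 5934.8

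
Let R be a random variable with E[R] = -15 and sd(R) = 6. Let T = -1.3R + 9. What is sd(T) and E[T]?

sd(T) = 7.8, E[T] = 28.5

T = -1.3R + 9 is linear with a = -1.3, b = 9.
sd(T) = |a|·sd(R) = |-1.3|·6 = 7.8.
E[T] = a·E[R] + b = (-1.3)·(-15) + 9 = 28.5.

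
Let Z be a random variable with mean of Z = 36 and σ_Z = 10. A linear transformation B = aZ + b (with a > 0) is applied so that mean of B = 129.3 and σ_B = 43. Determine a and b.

a = 4.3, b = -25.5

σ_B = a·σ_Z (a > 0), so a = 43/10 = 4.3.
mean of B = a·mean of Z + b, so b = 129.3 − 4.3·36 = -25.5.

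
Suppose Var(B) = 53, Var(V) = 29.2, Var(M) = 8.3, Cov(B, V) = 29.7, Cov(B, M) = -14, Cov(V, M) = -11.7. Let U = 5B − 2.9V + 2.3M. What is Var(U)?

Var(U) = 587.257

Var(U) = a²·Var(B) + b²·Var(V) + c²·Var(M) + 2ab·Cov(B, V) + 2ac·Cov(B, M) + 2bc·Cov(V, M), with a = 5, b = -2.9, c = 2.3.
= 1325 + 245.572 + 43.907 + (-861.3) + (-322) + 156.078
= 587.257.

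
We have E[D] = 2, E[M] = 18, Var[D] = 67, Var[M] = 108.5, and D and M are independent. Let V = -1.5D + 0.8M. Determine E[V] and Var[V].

E[V] = 11.4, Var[V] = 220.19

E[V] = (-1.5)·E[D] + 0.8·E[M] = (-1.5)·2 + 0.8·18 = 11.4.
Var[V] = a²·Var[D] + b²·Var[M] + 2ab·Cov(D, M) with a = -1.5, b = 0.8.
Independence gives Cov(D, M) = 0.
= (-1.5)²·67 + 0.8²·108.5 + 2·(-1.5)·0.8·0
= 150.75 + 69.44 + 0 = 220.19.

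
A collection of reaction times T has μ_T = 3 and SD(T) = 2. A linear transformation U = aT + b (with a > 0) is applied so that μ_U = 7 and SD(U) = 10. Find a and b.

a = 5, b = -8

SD(U) = a·SD(T) (a > 0), so a = 10/2 = 5.
μ_U = a·μ_T + b, so b = 7 − 5·3 = -8.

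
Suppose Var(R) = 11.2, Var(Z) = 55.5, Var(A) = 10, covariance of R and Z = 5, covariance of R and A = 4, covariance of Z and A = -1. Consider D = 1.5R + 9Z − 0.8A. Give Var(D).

Var(D) = 4666.9

Var(D) = a²·Var(R) + b²·Var(Z) + c²·Var(A) + 2ab·covariance of R and Z + 2ac·covariance of R and A + 2bc·covariance of Z and A, with a = 1.5, b = 9, c = -0.8.
= 25.2 + 4495.5 + 6.4 + 135 + (-9.6) + 14.4
= 4666.9.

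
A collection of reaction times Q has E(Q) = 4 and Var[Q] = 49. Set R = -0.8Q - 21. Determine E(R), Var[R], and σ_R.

E(R) = -24.2, Var[R] = 31.36, σ_R = 5.6

R = -0.8Q - 21 is linear with a = -0.8, b = -21.
E(R) = a·E(Q) + b = (-0.8)·4 + (-21) = -24.2.
Var[R] = a²·Var[Q] = (-0.8)²·49 = 31.36 (the additive constant -21 does not affect variance).
σ_Q = √49 = 7.
σ_R = |a|·σ_Q = |-0.8|·7 = 5.6.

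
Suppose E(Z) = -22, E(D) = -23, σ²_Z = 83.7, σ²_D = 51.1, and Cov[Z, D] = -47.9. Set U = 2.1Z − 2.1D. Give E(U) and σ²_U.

E(U) = 2.1, σ²_U = 1016.946

E(U) = 2.1·E(Z) + (-2.1)·E(D) = 2.1·(-22) + (-2.1)·(-23) = 2.1.
σ²_U = a²·σ²_Z + b²·σ²_D + 2ab·Cov[Z, D] with a = 2.1, b = -2.1.
= 2.1²·83.7 + (-2.1)²·51.1 + 2·2.1·(-2.1)·(-47.9)
= 369.117 + 225.351 + 422.478 = 1016.946.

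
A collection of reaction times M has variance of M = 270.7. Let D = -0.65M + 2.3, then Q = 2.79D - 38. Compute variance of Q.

variance of D = (-0.65)²·270.7 = 114.37075.
variance of Q = 2.79²·114.37075 = 890.273355075.

variance of Q = 890.273355075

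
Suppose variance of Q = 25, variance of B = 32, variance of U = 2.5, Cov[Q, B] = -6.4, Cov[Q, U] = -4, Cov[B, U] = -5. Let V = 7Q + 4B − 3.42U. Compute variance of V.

variance of V = a²·variance of Q + b²·variance of B + c²·variance of U + 2ab·Cov[Q, B] + 2ac·Cov[Q, U] + 2bc·Cov[B, U], with a = 7, b = 4, c = -3.42.
= 1225 + 512 + 29.241 + (-358.4) + 191.52 + 136.8
= 1736.161.

variance of V = 1736.161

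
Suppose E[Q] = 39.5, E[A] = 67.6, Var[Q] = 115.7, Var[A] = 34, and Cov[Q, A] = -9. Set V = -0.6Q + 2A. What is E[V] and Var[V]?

E[V] = (-0.6)·E[Q] + 2·E[A] = (-0.6)·39.5 + 2·67.6 = 111.5.
Var[V] = a²·Var[Q] + b²·Var[A] + 2ab·Cov[Q, A] with a = -0.6, b = 2.
= (-0.6)²·115.7 + 2²·34 + 2·(-0.6)·2·(-9)
= 41.652 + 136 + 21.6 = 199.252.

E[V] = 111.5, Var[V] = 199.252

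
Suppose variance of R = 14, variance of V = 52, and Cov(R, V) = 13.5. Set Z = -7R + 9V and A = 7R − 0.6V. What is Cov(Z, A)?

By bilinearity, Cov(Z, A) = ac·variance of R + bd·variance of V + (ad+bc)·Cov(R, V), with a=-7, b=9, c=7, d=-0.6.
ac·variance of R = (-7)·7·14 = -686
bd·variance of V = 9·(-0.6)·52 = -280.8
(ad+bc)·Cov(R, V) = (67.2)·13.5 = 907.2
Cov(Z, A) = -686 + (-280.8) + 907.2 = -59.6.

Cov(Z, A) = -59.6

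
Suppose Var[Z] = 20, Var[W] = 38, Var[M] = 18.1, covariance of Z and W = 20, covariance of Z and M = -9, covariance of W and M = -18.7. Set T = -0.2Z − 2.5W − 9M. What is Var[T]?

Var[T] = a²·Var[Z] + b²·Var[W] + c²·Var[M] + 2ab·covariance of Z and W + 2ac·covariance of Z and M + 2bc·covariance of W and M, with a = -0.2, b = -2.5, c = -9.
= 0.8 + 237.5 + 1466.1 + 20 + (-32.4) + (-841.5)
= 850.5.

Var[T] = 850.5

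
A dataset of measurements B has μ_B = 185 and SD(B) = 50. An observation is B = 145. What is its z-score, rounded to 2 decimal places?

z = (B − μ_B) / SD(B) = (145 − 185) / 50 = -0.80.

z = -0.80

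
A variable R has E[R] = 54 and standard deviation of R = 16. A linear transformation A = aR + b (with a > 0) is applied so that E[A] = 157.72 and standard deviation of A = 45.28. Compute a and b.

standard deviation of A = a·standard deviation of R (a > 0), so a = 45.28/16 = 2.83.
E[A] = a·E[R] + b, so b = 157.72 − 2.83·54 = 4.9.

a = 2.83, b = 4.9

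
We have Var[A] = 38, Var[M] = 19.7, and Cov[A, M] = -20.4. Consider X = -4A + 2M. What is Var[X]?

Var[X] = 1013.2

Var[X] = a²·Var[A] + b²·Var[M] + 2ab·Cov[A, M] with a = -4, b = 2.
= (-4)²·38 + 2²·19.7 + 2·(-4)·2·(-20.4)
= 608 + 78.8 + 326.4 = 1013.2.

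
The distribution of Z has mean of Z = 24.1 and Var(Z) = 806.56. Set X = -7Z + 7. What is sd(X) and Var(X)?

sd(X) = 198.8, Var(X) = 39521.44

X = -7Z + 7 is linear with a = -7, b = 7.
sd(Z) = √806.56 = 28.4.
sd(X) = |a|·sd(Z) = |-7|·28.4 = 198.8.
Var(X) = a²·Var(Z) = (-7)²·806.56 = 39521.44 (the additive constant 7 does not affect variance).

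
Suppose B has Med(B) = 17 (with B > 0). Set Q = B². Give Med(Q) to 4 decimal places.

Med(Q) = 289

B² is monotone on this domain, so Med(Q) = square(17) = 289.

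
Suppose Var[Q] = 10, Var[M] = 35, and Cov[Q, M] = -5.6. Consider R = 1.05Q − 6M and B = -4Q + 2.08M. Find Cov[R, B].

By bilinearity, Cov[R, B] = ac·Var[Q] + bd·Var[M] + (ad+bc)·Cov[Q, M], with a=1.05, b=-6, c=-4, d=2.08.
ac·Var[Q] = 1.05·(-4)·10 = -42
bd·Var[M] = (-6)·2.08·35 = -436.8
(ad+bc)·Cov[Q, M] = (26.184)·(-5.6) = -146.6304
Cov[R, B] = -42 + (-436.8) + (-146.6304) = -625.4304.

Cov[R, B] = -625.4304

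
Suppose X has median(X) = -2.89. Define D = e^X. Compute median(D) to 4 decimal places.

median(D) = 0.0556

e^X is monotone on this domain, so median(D) = exp(-2.89) ≈ 0.0556.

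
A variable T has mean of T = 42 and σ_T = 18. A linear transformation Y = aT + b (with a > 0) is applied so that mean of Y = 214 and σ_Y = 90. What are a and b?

a = 5, b = 4

σ_Y = a·σ_T (a > 0), so a = 90/18 = 5.
mean of Y = a·mean of T + b, so b = 214 − 5·42 = 4.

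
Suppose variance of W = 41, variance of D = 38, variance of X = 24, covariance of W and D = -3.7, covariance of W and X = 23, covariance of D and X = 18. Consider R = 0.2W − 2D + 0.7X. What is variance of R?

variance of R = 124.4

variance of R = a²·variance of W + b²·variance of D + c²·variance of X + 2ab·covariance of W and D + 2ac·covariance of W and X + 2bc·covariance of D and X, with a = 0.2, b = -2, c = 0.7.
= 1.64 + 152 + 11.76 + 2.96 + 6.44 + (-50.4)
= 124.4.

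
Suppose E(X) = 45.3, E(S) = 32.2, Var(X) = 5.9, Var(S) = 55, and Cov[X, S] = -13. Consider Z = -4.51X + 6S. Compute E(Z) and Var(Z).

E(Z) = -11.103, Var(Z) = 2803.56659

E(Z) = (-4.51)·E(X) + 6·E(S) = (-4.51)·45.3 + 6·32.2 = -11.103.
Var(Z) = a²·Var(X) + b²·Var(S) + 2ab·Cov[X, S] with a = -4.51, b = 6.
= (-4.51)²·5.9 + 6²·55 + 2·(-4.51)·6·(-13)
= 120.00659 + 1980 + 703.56 = 2803.56659.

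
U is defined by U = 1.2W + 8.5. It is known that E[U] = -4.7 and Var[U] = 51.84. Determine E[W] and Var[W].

From U = 1.2W + 8.5: E[U] = a·E[W] + b, so E[W] = (E[U] − b)/a = (-4.7 − 8.5)/1.2 = -11.
Var[U] = a²·Var[W], so Var[W] = 51.84/1.2² = 36.

E[W] = -11, Var[W] = 36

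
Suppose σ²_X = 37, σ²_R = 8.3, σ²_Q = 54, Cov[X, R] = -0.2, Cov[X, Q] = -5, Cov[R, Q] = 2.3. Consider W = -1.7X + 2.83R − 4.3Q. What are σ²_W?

σ²_W = a²·σ²_X + b²·σ²_R + c²·σ²_Q + 2ab·Cov[X, R] + 2ac·Cov[X, Q] + 2bc·Cov[R, Q], with a = -1.7, b = 2.83, c = -4.3.
= 106.93 + 66.47387 + 998.46 + 1.9244 + (-73.1) + (-55.9774)
= 1044.71087.

σ²_W = 1044.71087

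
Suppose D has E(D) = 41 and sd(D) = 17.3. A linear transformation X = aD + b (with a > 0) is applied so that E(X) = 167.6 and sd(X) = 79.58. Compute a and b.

a = 4.6, b = -21

sd(X) = a·sd(D) (a > 0), so a = 79.58/17.3 = 4.6.
E(X) = a·E(D) + b, so b = 167.6 − 4.6·41 = -21.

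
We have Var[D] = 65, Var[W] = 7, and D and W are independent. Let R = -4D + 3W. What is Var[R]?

Var[R] = a²·Var[D] + b²·Var[W] + 2ab·covariance of D and W with a = -4, b = 3.
Independence gives covariance of D and W = 0.
= (-4)²·65 + 3²·7 + 2·(-4)·3·0
= 1040 + 63 + 0 = 1103.

Var[R] = 1103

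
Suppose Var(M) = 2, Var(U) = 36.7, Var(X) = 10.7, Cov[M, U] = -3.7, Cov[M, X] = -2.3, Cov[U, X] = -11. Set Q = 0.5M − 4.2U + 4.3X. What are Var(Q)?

Var(Q) = a²·Var(M) + b²·Var(U) + c²·Var(X) + 2ab·Cov[M, U] + 2ac·Cov[M, X] + 2bc·Cov[U, X], with a = 0.5, b = -4.2, c = 4.3.
= 0.5 + 647.388 + 197.843 + 15.54 + (-9.89) + 397.32
= 1248.701.

Var(Q) = 1248.701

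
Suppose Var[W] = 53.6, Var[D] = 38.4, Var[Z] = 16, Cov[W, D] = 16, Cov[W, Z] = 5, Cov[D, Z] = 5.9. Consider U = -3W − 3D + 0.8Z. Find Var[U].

Var[U] = a²·Var[W] + b²·Var[D] + c²·Var[Z] + 2ab·Cov[W, D] + 2ac·Cov[W, Z] + 2bc·Cov[D, Z], with a = -3, b = -3, c = 0.8.
= 482.4 + 345.6 + 10.24 + 288 + (-24) + (-28.32)
= 1073.92.

Var[U] = 1073.92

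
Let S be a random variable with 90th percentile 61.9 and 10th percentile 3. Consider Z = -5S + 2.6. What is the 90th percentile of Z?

Since a = -5 < 0 the transformation is decreasing, reversing order: the 90th percentile of Z corresponds to the 10th percentile of S.
So P_{90}(Z) = a·P_{10}(S) + b = (-5)·3 + 2.6 = -12.4.

90th percentile of Z = -12.4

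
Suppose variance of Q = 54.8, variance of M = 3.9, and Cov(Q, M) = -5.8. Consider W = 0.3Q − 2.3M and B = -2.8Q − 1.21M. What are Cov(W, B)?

Cov(W, B) = -70.4249

By bilinearity, Cov(W, B) = ac·variance of Q + bd·variance of M + (ad+bc)·Cov(Q, M), with a=0.3, b=-2.3, c=-2.8, d=-1.21.
ac·variance of Q = 0.3·(-2.8)·54.8 = -46.032
bd·variance of M = (-2.3)·(-1.21)·3.9 = 10.8537
(ad+bc)·Cov(Q, M) = (6.077)·(-5.8) = -35.2466
Cov(W, B) = -46.032 + 10.8537 + (-35.2466) = -70.4249.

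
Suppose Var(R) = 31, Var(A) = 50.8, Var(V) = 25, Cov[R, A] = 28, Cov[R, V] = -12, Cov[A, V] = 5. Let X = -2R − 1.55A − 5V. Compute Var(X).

Var(X) = 882.147

Var(X) = a²·Var(R) + b²·Var(A) + c²·Var(V) + 2ab·Cov[R, A] + 2ac·Cov[R, V] + 2bc·Cov[A, V], with a = -2, b = -1.55, c = -5.
= 124 + 122.047 + 625 + 173.6 + (-240) + 77.5
= 882.147.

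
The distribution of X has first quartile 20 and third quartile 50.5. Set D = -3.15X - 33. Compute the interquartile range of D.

IQR(D) = 96.075

IQR of X = Q3 − Q1 = 50.5 − 20 = 30.5.
Under D = aX + b, IQR(D) = |a|·IQR(X) = |-3.15|·30.5 = 96.075 (shifts cancel; spread scales by |a|).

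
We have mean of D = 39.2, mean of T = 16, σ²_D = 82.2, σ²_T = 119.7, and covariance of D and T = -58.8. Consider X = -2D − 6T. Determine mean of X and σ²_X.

mean of X = (-2)·mean of D + (-6)·mean of T = (-2)·39.2 + (-6)·16 = -174.4.
σ²_X = a²·σ²_D + b²·σ²_T + 2ab·covariance of D and T with a = -2, b = -6.
= (-2)²·82.2 + (-6)²·119.7 + 2·(-2)·(-6)·(-58.8)
= 328.8 + 4309.2 + (-1411.2) = 3226.8.

mean of X = -174.4, σ²_X = 3226.8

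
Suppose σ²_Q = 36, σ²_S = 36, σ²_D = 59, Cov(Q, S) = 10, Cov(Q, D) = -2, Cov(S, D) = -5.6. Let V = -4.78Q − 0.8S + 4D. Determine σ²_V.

σ²_V = 1978.3824

σ²_V = a²·σ²_Q + b²·σ²_S + c²·σ²_D + 2ab·Cov(Q, S) + 2ac·Cov(Q, D) + 2bc·Cov(S, D), with a = -4.78, b = -0.8, c = 4.
= 822.5424 + 23.04 + 944 + 76.48 + 76.48 + 35.84
= 1978.3824.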